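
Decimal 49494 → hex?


Divide by 16 repeatedly:
49494 ÷ 16 = 3093 remainder 6 (6)
3093 ÷ 16 = 193 remainder 5 (5)
193 ÷ 16 = 12 remainder 1 (1)
12 ÷ 16 = 0 remainder 12 (C)
Reading remainders bottom-up:
= 0xC156


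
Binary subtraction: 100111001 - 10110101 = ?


Align and subtract column by column (LSB to MSB, borrowing when needed):
  100111001
- 010110101
  ---------
  col 0: (1 - 0 borrow-in) - 1 → 1 - 1 = 0, borrow out 0
  col 1: (0 - 0 borrow-in) - 0 → 0 - 0 = 0, borrow out 0
  col 2: (0 - 0 borrow-in) - 1 → borrow from next column: (0+2) - 1 = 1, borrow out 1
  col 3: (1 - 1 borrow-in) - 0 → 0 - 0 = 0, borrow out 0
  col 4: (1 - 0 borrow-in) - 1 → 1 - 1 = 0, borrow out 0
  col 5: (1 - 0 borrow-in) - 1 → 1 - 1 = 0, borrow out 0
  col 6: (0 - 0 borrow-in) - 0 → 0 - 0 = 0, borrow out 0
  col 7: (0 - 0 borrow-in) - 1 → borrow from next column: (0+2) - 1 = 1, borrow out 1
  col 8: (1 - 1 borrow-in) - 0 → 0 - 0 = 0, borrow out 0
Reading bits MSB→LSB: 010000100
Strip leading zeros: 10000100
= 10000100


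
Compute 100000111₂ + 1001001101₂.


Align and add column by column (LSB to MSB, carry propagating):
  00100000111
+ 01001001101
  -----------
  col 0: 1 + 1 + 0 (carry in) = 2 → bit 0, carry out 1
  col 1: 1 + 0 + 1 (carry in) = 2 → bit 0, carry out 1
  col 2: 1 + 1 + 1 (carry in) = 3 → bit 1, carry out 1
  col 3: 0 + 1 + 1 (carry in) = 2 → bit 0, carry out 1
  col 4: 0 + 0 + 1 (carry in) = 1 → bit 1, carry out 0
  col 5: 0 + 0 + 0 (carry in) = 0 → bit 0, carry out 0
  col 6: 0 + 1 + 0 (carry in) = 1 → bit 1, carry out 0
  col 7: 0 + 0 + 0 (carry in) = 0 → bit 0, carry out 0
  col 8: 1 + 0 + 0 (carry in) = 1 → bit 1, carry out 0
  col 9: 0 + 1 + 0 (carry in) = 1 → bit 1, carry out 0
  col 10: 0 + 0 + 0 (carry in) = 0 → bit 0, carry out 0
Reading bits MSB→LSB: 01101010100
Strip leading zeros: 1101010100
= 1101010100


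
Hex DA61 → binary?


Each hex digit → 4 binary bits:
  D = 1101
  A = 1010
  6 = 0110
  1 = 0001
Concatenate: 1101 1010 0110 0001
= 1101101001100001


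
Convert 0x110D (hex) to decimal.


Positional values:
Position 0: D × 16^0 = 13 × 1 = 13
Position 1: 0 × 16^1 = 0 × 16 = 0
Position 2: 1 × 16^2 = 1 × 256 = 256
Position 3: 1 × 16^3 = 1 × 4096 = 4096
Sum = 13 + 0 + 256 + 4096
= 4365


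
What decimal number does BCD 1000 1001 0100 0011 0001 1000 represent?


Each 4-bit group → digit:
  1000 → 8
  1001 → 9
  0100 → 4
  0011 → 3
  0001 → 1
  1000 → 8
= 894318


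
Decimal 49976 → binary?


Divide by 2 repeatedly:
49976 ÷ 2 = 24988 remainder 0
24988 ÷ 2 = 12494 remainder 0
12494 ÷ 2 = 6247 remainder 0
6247 ÷ 2 = 3123 remainder 1
3123 ÷ 2 = 1561 remainder 1
1561 ÷ 2 = 780 remainder 1
780 ÷ 2 = 390 remainder 0
390 ÷ 2 = 195 remainder 0
195 ÷ 2 = 97 remainder 1
97 ÷ 2 = 48 remainder 1
48 ÷ 2 = 24 remainder 0
24 ÷ 2 = 12 remainder 0
12 ÷ 2 = 6 remainder 0
6 ÷ 2 = 3 remainder 0
3 ÷ 2 = 1 remainder 1
1 ÷ 2 = 0 remainder 1
Reading remainders bottom-up:
= 1100001100111000


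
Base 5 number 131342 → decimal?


Positional values (base 5):
  2 × 5^0 = 2 × 1 = 2
  4 × 5^1 = 4 × 5 = 20
  3 × 5^2 = 3 × 25 = 75
  1 × 5^3 = 1 × 125 = 125
  3 × 5^4 = 3 × 625 = 1875
  1 × 5^5 = 1 × 3125 = 3125
Sum = 2 + 20 + 75 + 125 + 1875 + 3125
= 5222


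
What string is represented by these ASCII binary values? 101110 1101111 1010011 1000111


Codes (binary): 101110 1101111 1010011 1000111
Per-code ASCII lookup:
  101110 = 46  (special character) → '.'
  1101111 = 111  (range 97-122: lowercase, 111 - 97 = 14) → 'o'
  1010011 = 83  (range 65-90: uppercase, 83 - 65 = 18) → 'S'
  1000111 = 71  (range 65-90: uppercase, 71 - 65 = 6) → 'G'
= '.oSG'


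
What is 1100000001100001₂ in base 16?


Group into 4-bit nibbles: 1100000001100001
  1100 = C
  0000 = 0
  0110 = 6
  0001 = 1
= 0xC061


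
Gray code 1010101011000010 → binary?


Gray code: 1010101011000010
MSB stays the same: 1
Each subsequent bit = prev_binary XOR current_gray:
  B[1] = 1 XOR 0 = 1
  B[2] = 1 XOR 1 = 0
  B[3] = 0 XOR 0 = 0
  B[4] = 0 XOR 1 = 1
  B[5] = 1 XOR 0 = 1
  B[6] = 1 XOR 1 = 0
  B[7] = 0 XOR 0 = 0
  B[8] = 0 XOR 1 = 1
  B[9] = 1 XOR 1 = 0
  B[10] = 0 XOR 0 = 0
  B[11] = 0 XOR 0 = 0
  B[12] = 0 XOR 0 = 0
  B[13] = 0 XOR 0 = 0
  B[14] = 0 XOR 1 = 1
  B[15] = 1 XOR 0 = 1
= 1100110010000011 (52355 decimal)


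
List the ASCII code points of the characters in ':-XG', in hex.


String: ':-XG'  (4 characters)
Per-character ASCII lookup:
  ':': special character: ':' = 58 → 0x3A
  '-': special character: '-' = 45 → 0x2D
  'X': uppercase starts at 65: 'X' = 65 + 23 = 88 → 0x58
  'G': uppercase starts at 65: 'G' = 65 + 6 = 71 → 0x47
= 0x3A 0x2D 0x58 0x47


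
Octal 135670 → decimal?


Positional values:
Position 0: 0 × 8^0 = 0
Position 1: 7 × 8^1 = 56
Position 2: 6 × 8^2 = 384
Position 3: 5 × 8^3 = 2560
Position 4: 3 × 8^4 = 12288
Position 5: 1 × 8^5 = 32768
Sum = 0 + 56 + 384 + 2560 + 12288 + 32768
= 48056


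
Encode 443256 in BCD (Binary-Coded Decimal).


Each digit → 4-bit binary:
  4 → 0100
  4 → 0100
  3 → 0011
  2 → 0010
  5 → 0101
  6 → 0110
= 0100 0100 0011 0010 0101 0110


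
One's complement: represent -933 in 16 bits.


Original: 0000001110100101
Invert all bits:
  bit 0: 0 → 1
  bit 1: 0 → 1
  bit 2: 0 → 1
  bit 3: 0 → 1
  bit 4: 0 → 1
  bit 5: 0 → 1
  bit 6: 1 → 0
  bit 7: 1 → 0
  bit 8: 1 → 0
  bit 9: 0 → 1
  bit 10: 1 → 0
  bit 11: 0 → 1
  bit 12: 0 → 1
  bit 13: 1 → 0
  bit 14: 0 → 1
  bit 15: 1 → 0
= 1111110001011010


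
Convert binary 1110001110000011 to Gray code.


Binary: 1110001110000011
Gray code: G = B XOR (B >> 1)
B >> 1 = 0111000111000001
1110001110000011 XOR 0111000111000001:
  1 XOR 0 = 1
  1 XOR 1 = 0
  1 XOR 1 = 0
  0 XOR 1 = 1
  0 XOR 0 = 0
  0 XOR 0 = 0
  1 XOR 0 = 1
  1 XOR 1 = 0
  1 XOR 1 = 0
  0 XOR 1 = 1
  0 XOR 0 = 0
  0 XOR 0 = 0
  0 XOR 0 = 0
  0 XOR 0 = 0
  1 XOR 0 = 1
  1 XOR 1 = 0
= 1001001001000010


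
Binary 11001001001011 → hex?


Group into 4-bit nibbles: 0011001001001011
  0011 = 3
  0010 = 2
  0100 = 4
  1011 = B
= 0x324B


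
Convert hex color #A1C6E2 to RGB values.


Hex: #A1C6E2
R = A1₁₆ = 161
G = C6₁₆ = 198
B = E2₁₆ = 226
= RGB(161, 198, 226)


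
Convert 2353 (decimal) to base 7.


Divide by 7 repeatedly:
2353 ÷ 7 = 336 remainder 1
336 ÷ 7 = 48 remainder 0
48 ÷ 7 = 6 remainder 6
6 ÷ 7 = 0 remainder 6
Reading remainders bottom-up:
= 6601


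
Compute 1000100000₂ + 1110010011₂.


Align and add column by column (LSB to MSB, carry propagating):
  01000100000
+ 01110010011
  -----------
  col 0: 0 + 1 + 0 (carry in) = 1 → bit 1, carry out 0
  col 1: 0 + 1 + 0 (carry in) = 1 → bit 1, carry out 0
  col 2: 0 + 0 + 0 (carry in) = 0 → bit 0, carry out 0
  col 3: 0 + 0 + 0 (carry in) = 0 → bit 0, carry out 0
  col 4: 0 + 1 + 0 (carry in) = 1 → bit 1, carry out 0
  col 5: 1 + 0 + 0 (carry in) = 1 → bit 1, carry out 0
  col 6: 0 + 0 + 0 (carry in) = 0 → bit 0, carry out 0
  col 7: 0 + 1 + 0 (carry in) = 1 → bit 1, carry out 0
  col 8: 0 + 1 + 0 (carry in) = 1 → bit 1, carry out 0
  col 9: 1 + 1 + 0 (carry in) = 2 → bit 0, carry out 1
  col 10: 0 + 0 + 1 (carry in) = 1 → bit 1, carry out 0
Reading bits MSB→LSB: 10110110011
Strip leading zeros: 10110110011
= 10110110011


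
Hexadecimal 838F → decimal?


Positional values:
Position 0: F × 16^0 = 15 × 1 = 15
Position 1: 8 × 16^1 = 8 × 16 = 128
Position 2: 3 × 16^2 = 3 × 256 = 768
Position 3: 8 × 16^3 = 8 × 4096 = 32768
Sum = 15 + 128 + 768 + 32768
= 33679


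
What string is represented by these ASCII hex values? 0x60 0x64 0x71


Codes (hex): 0x60 0x64 0x71
Per-code ASCII lookup:
  0x60 = 96  (special character) → '`'
  0x64 = 100  (range 97-122: lowercase, 100 - 97 = 3) → 'd'
  0x71 = 113  (range 97-122: lowercase, 113 - 97 = 16) → 'q'
= '`dq'


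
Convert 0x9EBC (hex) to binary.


Each hex digit → 4 binary bits:
  9 = 1001
  E = 1110
  B = 1011
  C = 1100
Concatenate: 1001 1110 1011 1100
= 1001111010111100


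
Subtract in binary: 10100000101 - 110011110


Align and subtract column by column (LSB to MSB, borrowing when needed):
  10100000101
- 00110011110
  -----------
  col 0: (1 - 0 borrow-in) - 0 → 1 - 0 = 1, borrow out 0
  col 1: (0 - 0 borrow-in) - 1 → borrow from next column: (0+2) - 1 = 1, borrow out 1
  col 2: (1 - 1 borrow-in) - 1 → borrow from next column: (0+2) - 1 = 1, borrow out 1
  col 3: (0 - 1 borrow-in) - 1 → borrow from next column: (-1+2) - 1 = 0, borrow out 1
  col 4: (0 - 1 borrow-in) - 1 → borrow from next column: (-1+2) - 1 = 0, borrow out 1
  col 5: (0 - 1 borrow-in) - 0 → borrow from next column: (-1+2) - 0 = 1, borrow out 1
  col 6: (0 - 1 borrow-in) - 0 → borrow from next column: (-1+2) - 0 = 1, borrow out 1
  col 7: (0 - 1 borrow-in) - 1 → borrow from next column: (-1+2) - 1 = 0, borrow out 1
  col 8: (1 - 1 borrow-in) - 1 → borrow from next column: (0+2) - 1 = 1, borrow out 1
  col 9: (0 - 1 borrow-in) - 0 → borrow from next column: (-1+2) - 0 = 1, borrow out 1
  col 10: (1 - 1 borrow-in) - 0 → 0 - 0 = 0, borrow out 0
Reading bits MSB→LSB: 01101100111
Strip leading zeros: 1101100111
= 1101100111


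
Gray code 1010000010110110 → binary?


Gray code: 1010000010110110
MSB stays the same: 1
Each subsequent bit = prev_binary XOR current_gray:
  B[1] = 1 XOR 0 = 1
  B[2] = 1 XOR 1 = 0
  B[3] = 0 XOR 0 = 0
  B[4] = 0 XOR 0 = 0
  B[5] = 0 XOR 0 = 0
  B[6] = 0 XOR 0 = 0
  B[7] = 0 XOR 0 = 0
  B[8] = 0 XOR 1 = 1
  B[9] = 1 XOR 0 = 1
  B[10] = 1 XOR 1 = 0
  B[11] = 0 XOR 1 = 1
  B[12] = 1 XOR 0 = 1
  B[13] = 1 XOR 1 = 0
  B[14] = 0 XOR 1 = 1
  B[15] = 1 XOR 0 = 1
= 1100000011011011 (49371 decimal)


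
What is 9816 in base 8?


Divide by 8 repeatedly:
9816 ÷ 8 = 1227 remainder 0
1227 ÷ 8 = 153 remainder 3
153 ÷ 8 = 19 remainder 1
19 ÷ 8 = 2 remainder 3
2 ÷ 8 = 0 remainder 2
Reading remainders bottom-up:
= 0o23130


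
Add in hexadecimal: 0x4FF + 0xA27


Align and add column by column (LSB to MSB, each column mod 16 with carry):
  04FF
+ 0A27
  ----
  col 0: F(15) + 7(7) + 0 (carry in) = 22 → 6(6), carry out 1
  col 1: F(15) + 2(2) + 1 (carry in) = 18 → 2(2), carry out 1
  col 2: 4(4) + A(10) + 1 (carry in) = 15 → F(15), carry out 0
  col 3: 0(0) + 0(0) + 0 (carry in) = 0 → 0(0), carry out 0
Reading digits MSB→LSB: 0F26
Strip leading zeros: F26
= 0xF26


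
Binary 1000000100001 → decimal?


Positional values:
Bit 0: 1 × 2^0 = 1
Bit 5: 1 × 2^5 = 32
Bit 12: 1 × 2^12 = 4096
Sum = 1 + 32 + 4096
= 4129


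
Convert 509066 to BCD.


Each digit → 4-bit binary:
  5 → 0101
  0 → 0000
  9 → 1001
  0 → 0000
  6 → 0110
  6 → 0110
= 0101 0000 1001 0000 0110 0110


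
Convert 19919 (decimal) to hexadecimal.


Divide by 16 repeatedly:
19919 ÷ 16 = 1244 remainder 15 (F)
1244 ÷ 16 = 77 remainder 12 (C)
77 ÷ 16 = 4 remainder 13 (D)
4 ÷ 16 = 0 remainder 4 (4)
Reading remainders bottom-up:
= 0x4DCF


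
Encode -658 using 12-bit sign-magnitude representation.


Sign bit: 1 (negative)
Magnitude: 658 = 01010010010
= 101010010010


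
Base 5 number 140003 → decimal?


Positional values (base 5):
  3 × 5^0 = 3 × 1 = 3
  0 × 5^1 = 0 × 5 = 0
  0 × 5^2 = 0 × 25 = 0
  0 × 5^3 = 0 × 125 = 0
  4 × 5^4 = 4 × 625 = 2500
  1 × 5^5 = 1 × 3125 = 3125
Sum = 3 + 0 + 0 + 0 + 2500 + 3125
= 5628


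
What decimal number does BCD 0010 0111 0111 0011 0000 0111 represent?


Each 4-bit group → digit:
  0010 → 2
  0111 → 7
  0111 → 7
  0011 → 3
  0000 → 0
  0111 → 7
= 277307


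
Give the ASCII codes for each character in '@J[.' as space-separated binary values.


String: '@J[.'  (4 characters)
Per-character ASCII lookup:
  '@': special character: '@' = 64 → 1000000
  'J': uppercase starts at 65: 'J' = 65 + 9 = 74 → 1001010
  '[': special character: '[' = 91 → 1011011
  '.': special character: '.' = 46 → 101110
= 1000000 1001010 1011011 101110


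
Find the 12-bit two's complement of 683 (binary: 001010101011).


Original: 001010101011
Step 1 - Invert all bits: 110101010100
Step 2 - Add 1: 110101010100 + 1
= 110101010101 (represents -683)


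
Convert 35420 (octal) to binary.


Each octal digit → 3 binary bits:
  3 = 011
  5 = 101
  4 = 100
  2 = 010
  0 = 000
Concatenate: 011 101 100 010 000
= 011101100010000


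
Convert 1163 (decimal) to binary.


Divide by 2 repeatedly:
1163 ÷ 2 = 581 remainder 1
581 ÷ 2 = 290 remainder 1
290 ÷ 2 = 145 remainder 0
145 ÷ 2 = 72 remainder 1
72 ÷ 2 = 36 remainder 0
36 ÷ 2 = 18 remainder 0
18 ÷ 2 = 9 remainder 0
9 ÷ 2 = 4 remainder 1
4 ÷ 2 = 2 remainder 0
2 ÷ 2 = 1 remainder 0
1 ÷ 2 = 0 remainder 1
Reading remainders bottom-up:
= 10010001011


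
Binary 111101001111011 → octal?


Group into 3-bit groups: 111101001111011
  111 = 7
  101 = 5
  001 = 1
  111 = 7
  011 = 3
= 0o75173


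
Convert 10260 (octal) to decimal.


Positional values:
Position 0: 0 × 8^0 = 0
Position 1: 6 × 8^1 = 48
Position 2: 2 × 8^2 = 128
Position 3: 0 × 8^3 = 0
Position 4: 1 × 8^4 = 4096
Sum = 0 + 48 + 128 + 0 + 4096
= 4272


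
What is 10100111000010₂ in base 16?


Group into 4-bit nibbles: 0010100111000010
  0010 = 2
  1001 = 9
  1100 = C
  0010 = 2
= 0x29C2


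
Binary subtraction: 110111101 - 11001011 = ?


Align and subtract column by column (LSB to MSB, borrowing when needed):
  110111101
- 011001011
  ---------
  col 0: (1 - 0 borrow-in) - 1 → 1 - 1 = 0, borrow out 0
  col 1: (0 - 0 borrow-in) - 1 → borrow from next column: (0+2) - 1 = 1, borrow out 1
  col 2: (1 - 1 borrow-in) - 0 → 0 - 0 = 0, borrow out 0
  col 3: (1 - 0 borrow-in) - 1 → 1 - 1 = 0, borrow out 0
  col 4: (1 - 0 borrow-in) - 0 → 1 - 0 = 1, borrow out 0
  col 5: (1 - 0 borrow-in) - 0 → 1 - 0 = 1, borrow out 0
  col 6: (0 - 0 borrow-in) - 1 → borrow from next column: (0+2) - 1 = 1, borrow out 1
  col 7: (1 - 1 borrow-in) - 1 → borrow from next column: (0+2) - 1 = 1, borrow out 1
  col 8: (1 - 1 borrow-in) - 0 → 0 - 0 = 0, borrow out 0
Reading bits MSB→LSB: 011110010
Strip leading zeros: 11110010
= 11110010


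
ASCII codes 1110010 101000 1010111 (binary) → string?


Codes (binary): 1110010 101000 1010111
Per-code ASCII lookup:
  1110010 = 114  (range 97-122: lowercase, 114 - 97 = 17) → 'r'
  101000 = 40  (special character) → '('
  1010111 = 87  (range 65-90: uppercase, 87 - 65 = 22) → 'W'
= 'r(W'


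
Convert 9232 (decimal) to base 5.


Divide by 5 repeatedly:
9232 ÷ 5 = 1846 remainder 2
1846 ÷ 5 = 369 remainder 1
369 ÷ 5 = 73 remainder 4
73 ÷ 5 = 14 remainder 3
14 ÷ 5 = 2 remainder 4
2 ÷ 5 = 0 remainder 2
Reading remainders bottom-up:
= 243412


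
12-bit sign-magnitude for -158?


Sign bit: 1 (negative)
Magnitude: 158 = 00010011110
= 100010011110


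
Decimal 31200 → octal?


Divide by 8 repeatedly:
31200 ÷ 8 = 3900 remainder 0
3900 ÷ 8 = 487 remainder 4
487 ÷ 8 = 60 remainder 7
60 ÷ 8 = 7 remainder 4
7 ÷ 8 = 0 remainder 7
Reading remainders bottom-up:
= 0o74740


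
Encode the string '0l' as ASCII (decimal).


String: '0l'  (2 characters)
Per-character ASCII lookup:
  '0': digits start at 48: '0' = 48 + 0 = 48
  'l': lowercase starts at 97: 'l' = 97 + 11 = 108
= 48 108


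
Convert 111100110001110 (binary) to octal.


Group into 3-bit groups: 111100110001110
  111 = 7
  100 = 4
  110 = 6
  001 = 1
  110 = 6
= 0o74616


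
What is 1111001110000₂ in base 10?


Positional values:
Bit 4: 1 × 2^4 = 16
Bit 5: 1 × 2^5 = 32
Bit 6: 1 × 2^6 = 64
Bit 9: 1 × 2^9 = 512
Bit 10: 1 × 2^10 = 1024
Bit 11: 1 × 2^11 = 2048
Bit 12: 1 × 2^12 = 4096
Sum = 16 + 32 + 64 + 512 + 1024 + 2048 + 4096
= 7792


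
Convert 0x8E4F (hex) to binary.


Each hex digit → 4 binary bits:
  8 = 1000
  E = 1110
  4 = 0100
  F = 1111
Concatenate: 1000 1110 0100 1111
= 1000111001001111


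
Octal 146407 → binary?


Each octal digit → 3 binary bits:
  1 = 001
  4 = 100
  6 = 110
  4 = 100
  0 = 000
  7 = 111
Concatenate: 001 100 110 100 000 111
= 001100110100000111


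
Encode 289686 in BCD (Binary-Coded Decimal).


Each digit → 4-bit binary:
  2 → 0010
  8 → 1000
  9 → 1001
  6 → 0110
  8 → 1000
  6 → 0110
= 0010 1000 1001 0110 1000 0110


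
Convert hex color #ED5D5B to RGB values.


Hex: #ED5D5B
R = ED₁₆ = 237
G = 5D₁₆ = 93
B = 5B₁₆ = 91
= RGB(237, 93, 91)


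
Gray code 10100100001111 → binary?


Gray code: 10100100001111
MSB stays the same: 1
Each subsequent bit = prev_binary XOR current_gray:
  B[1] = 1 XOR 0 = 1
  B[2] = 1 XOR 1 = 0
  B[3] = 0 XOR 0 = 0
  B[4] = 0 XOR 0 = 0
  B[5] = 0 XOR 1 = 1
  B[6] = 1 XOR 0 = 1
  B[7] = 1 XOR 0 = 1
  B[8] = 1 XOR 0 = 1
  B[9] = 1 XOR 0 = 1
  B[10] = 1 XOR 1 = 0
  B[11] = 0 XOR 1 = 1
  B[12] = 1 XOR 1 = 0
  B[13] = 0 XOR 1 = 1
= 11000111110101 (12789 decimal)


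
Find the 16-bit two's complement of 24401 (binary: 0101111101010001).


Original: 0101111101010001
Step 1 - Invert all bits: 1010000010101110
Step 2 - Add 1: 1010000010101110 + 1
= 1010000010101111 (represents -24401)


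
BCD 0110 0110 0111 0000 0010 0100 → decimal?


Each 4-bit group → digit:
  0110 → 6
  0110 → 6
  0111 → 7
  0000 → 0
  0010 → 2
  0100 → 4
= 667024


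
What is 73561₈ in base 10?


Positional values:
Position 0: 1 × 8^0 = 1
Position 1: 6 × 8^1 = 48
Position 2: 5 × 8^2 = 320
Position 3: 3 × 8^3 = 1536
Position 4: 7 × 8^4 = 28672
Sum = 1 + 48 + 320 + 1536 + 28672
= 30577


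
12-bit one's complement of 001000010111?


Original: 001000010111
Invert all bits:
  bit 0: 0 → 1
  bit 1: 0 → 1
  bit 2: 1 → 0
  bit 3: 0 → 1
  bit 4: 0 → 1
  bit 5: 0 → 1
  bit 6: 0 → 1
  bit 7: 1 → 0
  bit 8: 0 → 1
  bit 9: 1 → 0
  bit 10: 1 → 0
  bit 11: 1 → 0
= 110111101000


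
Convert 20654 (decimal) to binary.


Divide by 2 repeatedly:
20654 ÷ 2 = 10327 remainder 0
10327 ÷ 2 = 5163 remainder 1
5163 ÷ 2 = 2581 remainder 1
2581 ÷ 2 = 1290 remainder 1
1290 ÷ 2 = 645 remainder 0
645 ÷ 2 = 322 remainder 1
322 ÷ 2 = 161 remainder 0
161 ÷ 2 = 80 remainder 1
80 ÷ 2 = 40 remainder 0
40 ÷ 2 = 20 remainder 0
20 ÷ 2 = 10 remainder 0
10 ÷ 2 = 5 remainder 0
5 ÷ 2 = 2 remainder 1
2 ÷ 2 = 1 remainder 0
1 ÷ 2 = 0 remainder 1
Reading remainders bottom-up:
= 101000010101110


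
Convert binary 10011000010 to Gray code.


Binary: 10011000010
Gray code: G = B XOR (B >> 1)
B >> 1 = 01001100001
10011000010 XOR 01001100001:
  1 XOR 0 = 1
  0 XOR 1 = 1
  0 XOR 0 = 0
  1 XOR 0 = 1
  1 XOR 1 = 0
  0 XOR 1 = 1
  0 XOR 0 = 0
  0 XOR 0 = 0
  0 XOR 0 = 0
  1 XOR 0 = 1
  0 XOR 1 = 1
= 11010100011


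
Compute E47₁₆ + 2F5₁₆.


Align and add column by column (LSB to MSB, each column mod 16 with carry):
  0E47
+ 02F5
  ----
  col 0: 7(7) + 5(5) + 0 (carry in) = 12 → C(12), carry out 0
  col 1: 4(4) + F(15) + 0 (carry in) = 19 → 3(3), carry out 1
  col 2: E(14) + 2(2) + 1 (carry in) = 17 → 1(1), carry out 1
  col 3: 0(0) + 0(0) + 1 (carry in) = 1 → 1(1), carry out 0
Reading digits MSB→LSB: 113C
Strip leading zeros: 113C
= 0x113C


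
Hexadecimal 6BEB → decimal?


Positional values:
Position 0: B × 16^0 = 11 × 1 = 11
Position 1: E × 16^1 = 14 × 16 = 224
Position 2: B × 16^2 = 11 × 256 = 2816
Position 3: 6 × 16^3 = 6 × 4096 = 24576
Sum = 11 + 224 + 2816 + 24576
= 27627


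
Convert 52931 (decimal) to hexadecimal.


Divide by 16 repeatedly:
52931 ÷ 16 = 3308 remainder 3 (3)
3308 ÷ 16 = 206 remainder 12 (C)
206 ÷ 16 = 12 remainder 14 (E)
12 ÷ 16 = 0 remainder 12 (C)
Reading remainders bottom-up:
= 0xCEC3


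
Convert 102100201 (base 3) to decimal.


Positional values (base 3):
  1 × 3^0 = 1 × 1 = 1
  0 × 3^1 = 0 × 3 = 0
  2 × 3^2 = 2 × 9 = 18
  0 × 3^3 = 0 × 27 = 0
  0 × 3^4 = 0 × 81 = 0
  1 × 3^5 = 1 × 243 = 243
  2 × 3^6 = 2 × 729 = 1458
  0 × 3^7 = 0 × 2187 = 0
  1 × 3^8 = 1 × 6561 = 6561
Sum = 1 + 0 + 18 + 0 + 0 + 243 + 1458 + 0 + 6561
= 8281


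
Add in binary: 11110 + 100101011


Align and add column by column (LSB to MSB, carry propagating):
  0000011110
+ 0100101011
  ----------
  col 0: 0 + 1 + 0 (carry in) = 1 → bit 1, carry out 0
  col 1: 1 + 1 + 0 (carry in) = 2 → bit 0, carry out 1
  col 2: 1 + 0 + 1 (carry in) = 2 → bit 0, carry out 1
  col 3: 1 + 1 + 1 (carry in) = 3 → bit 1, carry out 1
  col 4: 1 + 0 + 1 (carry in) = 2 → bit 0, carry out 1
  col 5: 0 + 1 + 1 (carry in) = 2 → bit 0, carry out 1
  col 6: 0 + 0 + 1 (carry in) = 1 → bit 1, carry out 0
  col 7: 0 + 0 + 0 (carry in) = 0 → bit 0, carry out 0
  col 8: 0 + 1 + 0 (carry in) = 1 → bit 1, carry out 0
  col 9: 0 + 0 + 0 (carry in) = 0 → bit 0, carry out 0
Reading bits MSB→LSB: 0101001001
Strip leading zeros: 101001001
= 101001001


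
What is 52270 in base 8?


Divide by 8 repeatedly:
52270 ÷ 8 = 6533 remainder 6
6533 ÷ 8 = 816 remainder 5
816 ÷ 8 = 102 remainder 0
102 ÷ 8 = 12 remainder 6
12 ÷ 8 = 1 remainder 4
1 ÷ 8 = 0 remainder 1
Reading remainders bottom-up:
= 0o146056


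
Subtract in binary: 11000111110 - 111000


Align and subtract column by column (LSB to MSB, borrowing when needed):
  11000111110
- 00000111000
  -----------
  col 0: (0 - 0 borrow-in) - 0 → 0 - 0 = 0, borrow out 0
  col 1: (1 - 0 borrow-in) - 0 → 1 - 0 = 1, borrow out 0
  col 2: (1 - 0 borrow-in) - 0 → 1 - 0 = 1, borrow out 0
  col 3: (1 - 0 borrow-in) - 1 → 1 - 1 = 0, borrow out 0
  col 4: (1 - 0 borrow-in) - 1 → 1 - 1 = 0, borrow out 0
  col 5: (1 - 0 borrow-in) - 1 → 1 - 1 = 0, borrow out 0
  col 6: (0 - 0 borrow-in) - 0 → 0 - 0 = 0, borrow out 0
  col 7: (0 - 0 borrow-in) - 0 → 0 - 0 = 0, borrow out 0
  col 8: (0 - 0 borrow-in) - 0 → 0 - 0 = 0, borrow out 0
  col 9: (1 - 0 borrow-in) - 0 → 1 - 0 = 1, borrow out 0
  col 10: (1 - 0 borrow-in) - 0 → 1 - 0 = 1, borrow out 0
Reading bits MSB→LSB: 11000000110
Strip leading zeros: 11000000110
= 11000000110


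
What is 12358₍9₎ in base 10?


Positional values (base 9):
  8 × 9^0 = 8 × 1 = 8
  5 × 9^1 = 5 × 9 = 45
  3 × 9^2 = 3 × 81 = 243
  2 × 9^3 = 2 × 729 = 1458
  1 × 9^4 = 1 × 6561 = 6561
Sum = 8 + 45 + 243 + 1458 + 6561
= 8315


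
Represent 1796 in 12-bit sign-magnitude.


Sign bit: 0 (positive)
Magnitude: 1796 = 11100000100
= 011100000100


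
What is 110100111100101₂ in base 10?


Positional values:
Bit 0: 1 × 2^0 = 1
Bit 2: 1 × 2^2 = 4
Bit 5: 1 × 2^5 = 32
Bit 6: 1 × 2^6 = 64
Bit 7: 1 × 2^7 = 128
Bit 8: 1 × 2^8 = 256
Bit 11: 1 × 2^11 = 2048
Bit 13: 1 × 2^13 = 8192
Bit 14: 1 × 2^14 = 16384
Sum = 1 + 4 + 32 + 64 + 128 + 256 + 2048 + 8192 + 16384
= 27109


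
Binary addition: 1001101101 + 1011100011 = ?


Align and add column by column (LSB to MSB, carry propagating):
  01001101101
+ 01011100011
  -----------
  col 0: 1 + 1 + 0 (carry in) = 2 → bit 0, carry out 1
  col 1: 0 + 1 + 1 (carry in) = 2 → bit 0, carry out 1
  col 2: 1 + 0 + 1 (carry in) = 2 → bit 0, carry out 1
  col 3: 1 + 0 + 1 (carry in) = 2 → bit 0, carry out 1
  col 4: 0 + 0 + 1 (carry in) = 1 → bit 1, carry out 0
  col 5: 1 + 1 + 0 (carry in) = 2 → bit 0, carry out 1
  col 6: 1 + 1 + 1 (carry in) = 3 → bit 1, carry out 1
  col 7: 0 + 1 + 1 (carry in) = 2 → bit 0, carry out 1
  col 8: 0 + 0 + 1 (carry in) = 1 → bit 1, carry out 0
  col 9: 1 + 1 + 0 (carry in) = 2 → bit 0, carry out 1
  col 10: 0 + 0 + 1 (carry in) = 1 → bit 1, carry out 0
Reading bits MSB→LSB: 10101010000
Strip leading zeros: 10101010000
= 10101010000


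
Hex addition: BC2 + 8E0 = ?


Align and add column by column (LSB to MSB, each column mod 16 with carry):
  0BC2
+ 08E0
  ----
  col 0: 2(2) + 0(0) + 0 (carry in) = 2 → 2(2), carry out 0
  col 1: C(12) + E(14) + 0 (carry in) = 26 → A(10), carry out 1
  col 2: B(11) + 8(8) + 1 (carry in) = 20 → 4(4), carry out 1
  col 3: 0(0) + 0(0) + 1 (carry in) = 1 → 1(1), carry out 0
Reading digits MSB→LSB: 14A2
Strip leading zeros: 14A2
= 0x14A2


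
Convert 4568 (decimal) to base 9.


Divide by 9 repeatedly:
4568 ÷ 9 = 507 remainder 5
507 ÷ 9 = 56 remainder 3
56 ÷ 9 = 6 remainder 2
6 ÷ 9 = 0 remainder 6
Reading remainders bottom-up:
= 6235


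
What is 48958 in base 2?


Divide by 2 repeatedly:
48958 ÷ 2 = 24479 remainder 0
24479 ÷ 2 = 12239 remainder 1
12239 ÷ 2 = 6119 remainder 1
6119 ÷ 2 = 3059 remainder 1
3059 ÷ 2 = 1529 remainder 1
1529 ÷ 2 = 764 remainder 1
764 ÷ 2 = 382 remainder 0
382 ÷ 2 = 191 remainder 0
191 ÷ 2 = 95 remainder 1
95 ÷ 2 = 47 remainder 1
47 ÷ 2 = 23 remainder 1
23 ÷ 2 = 11 remainder 1
11 ÷ 2 = 5 remainder 1
5 ÷ 2 = 2 remainder 1
2 ÷ 2 = 1 remainder 0
1 ÷ 2 = 0 remainder 1
Reading remainders bottom-up:
= 1011111100111110


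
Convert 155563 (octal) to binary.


Each octal digit → 3 binary bits:
  1 = 001
  5 = 101
  5 = 101
  5 = 101
  6 = 110
  3 = 011
Concatenate: 001 101 101 101 110 011
= 001101101101110011


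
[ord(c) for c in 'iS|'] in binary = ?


String: 'iS|'  (3 characters)
Per-character ASCII lookup:
  'i': lowercase starts at 97: 'i' = 97 + 8 = 105 → 1101001
  'S': uppercase starts at 65: 'S' = 65 + 18 = 83 → 1010011
  '|': special character: '|' = 124 → 1111100
= 1101001 1010011 1111100


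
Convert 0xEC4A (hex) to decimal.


Positional values:
Position 0: A × 16^0 = 10 × 1 = 10
Position 1: 4 × 16^1 = 4 × 16 = 64
Position 2: C × 16^2 = 12 × 256 = 3072
Position 3: E × 16^3 = 14 × 4096 = 57344
Sum = 10 + 64 + 3072 + 57344
= 60490


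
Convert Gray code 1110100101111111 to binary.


Gray code: 1110100101111111
MSB stays the same: 1
Each subsequent bit = prev_binary XOR current_gray:
  B[1] = 1 XOR 1 = 0
  B[2] = 0 XOR 1 = 1
  B[3] = 1 XOR 0 = 1
  B[4] = 1 XOR 1 = 0
  B[5] = 0 XOR 0 = 0
  B[6] = 0 XOR 0 = 0
  B[7] = 0 XOR 1 = 1
  B[8] = 1 XOR 0 = 1
  B[9] = 1 XOR 1 = 0
  B[10] = 0 XOR 1 = 1
  B[11] = 1 XOR 1 = 0
  B[12] = 0 XOR 1 = 1
  B[13] = 1 XOR 1 = 0
  B[14] = 0 XOR 1 = 1
  B[15] = 1 XOR 1 = 0
= 1011000110101010 (45482 decimal)


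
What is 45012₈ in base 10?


Positional values:
Position 0: 2 × 8^0 = 2
Position 1: 1 × 8^1 = 8
Position 2: 0 × 8^2 = 0
Position 3: 5 × 8^3 = 2560
Position 4: 4 × 8^4 = 16384
Sum = 2 + 8 + 0 + 2560 + 16384
= 18954


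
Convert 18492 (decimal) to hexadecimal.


Divide by 16 repeatedly:
18492 ÷ 16 = 1155 remainder 12 (C)
1155 ÷ 16 = 72 remainder 3 (3)
72 ÷ 16 = 4 remainder 8 (8)
4 ÷ 16 = 0 remainder 4 (4)
Reading remainders bottom-up:
= 0x483C


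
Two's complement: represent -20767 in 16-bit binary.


Original: 0101000100011111
Step 1 - Invert all bits: 1010111011100000
Step 2 - Add 1: 1010111011100000 + 1
= 1010111011100001 (represents -20767)


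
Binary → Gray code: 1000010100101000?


Binary: 1000010100101000
Gray code: G = B XOR (B >> 1)
B >> 1 = 0100001010010100
1000010100101000 XOR 0100001010010100:
  1 XOR 0 = 1
  0 XOR 1 = 1
  0 XOR 0 = 0
  0 XOR 0 = 0
  0 XOR 0 = 0
  1 XOR 0 = 1
  0 XOR 1 = 1
  1 XOR 0 = 1
  0 XOR 1 = 1
  0 XOR 0 = 0
  1 XOR 0 = 1
  0 XOR 1 = 1
  1 XOR 0 = 1
  0 XOR 1 = 1
  0 XOR 0 = 0
  0 XOR 0 = 0
= 1100011110111100


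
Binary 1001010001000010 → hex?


Group into 4-bit nibbles: 1001010001000010
  1001 = 9
  0100 = 4
  0100 = 4
  0010 = 2
= 0x9442


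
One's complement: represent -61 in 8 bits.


Original: 00111101
Invert all bits:
  bit 0: 0 → 1
  bit 1: 0 → 1
  bit 2: 1 → 0
  bit 3: 1 → 0
  bit 4: 1 → 0
  bit 5: 1 → 0
  bit 6: 0 → 1
  bit 7: 1 → 0
= 11000010


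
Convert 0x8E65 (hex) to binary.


Each hex digit → 4 binary bits:
  8 = 1000
  E = 1110
  6 = 0110
  5 = 0101
Concatenate: 1000 1110 0110 0101
= 1000111001100101


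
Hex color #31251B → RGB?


Hex: #31251B
R = 31₁₆ = 49
G = 25₁₆ = 37
B = 1B₁₆ = 27
= RGB(49, 37, 27)


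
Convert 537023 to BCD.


Each digit → 4-bit binary:
  5 → 0101
  3 → 0011
  7 → 0111
  0 → 0000
  2 → 0010
  3 → 0011
= 0101 0011 0111 0000 0010 0011


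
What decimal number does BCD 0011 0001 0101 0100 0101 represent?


Each 4-bit group → digit:
  0011 → 3
  0001 → 1
  0101 → 5
  0100 → 4
  0101 → 5
= 31545


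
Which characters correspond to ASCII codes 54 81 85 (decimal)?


Codes (decimal): 54 81 85
Per-code ASCII lookup:
  54  (range 48-57: digits, 54 - 48 = 6) → '6'
  81  (range 65-90: uppercase, 81 - 65 = 16) → 'Q'
  85  (range 65-90: uppercase, 85 - 65 = 20) → 'U'
= '6QU'


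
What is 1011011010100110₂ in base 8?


Group into 3-bit groups: 001011011010100110
  001 = 1
  011 = 3
  011 = 3
  010 = 2
  100 = 4
  110 = 6
= 0o133246


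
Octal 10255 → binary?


Each octal digit → 3 binary bits:
  1 = 001
  0 = 000
  2 = 010
  5 = 101
  5 = 101
Concatenate: 001 000 010 101 101
= 001000010101101


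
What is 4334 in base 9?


Divide by 9 repeatedly:
4334 ÷ 9 = 481 remainder 5
481 ÷ 9 = 53 remainder 4
53 ÷ 9 = 5 remainder 8
5 ÷ 9 = 0 remainder 5
Reading remainders bottom-up:
= 5845


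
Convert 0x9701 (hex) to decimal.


Positional values:
Position 0: 1 × 16^0 = 1 × 1 = 1
Position 1: 0 × 16^1 = 0 × 16 = 0
Position 2: 7 × 16^2 = 7 × 256 = 1792
Position 3: 9 × 16^3 = 9 × 4096 = 36864
Sum = 1 + 0 + 1792 + 36864
= 38657


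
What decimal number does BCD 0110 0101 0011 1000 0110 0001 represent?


Each 4-bit group → digit:
  0110 → 6
  0101 → 5
  0011 → 3
  1000 → 8
  0110 → 6
  0001 → 1
= 653861


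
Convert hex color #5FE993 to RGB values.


Hex: #5FE993
R = 5F₁₆ = 95
G = E9₁₆ = 233
B = 93₁₆ = 147
= RGB(95, 233, 147)


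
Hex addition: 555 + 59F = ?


Align and add column by column (LSB to MSB, each column mod 16 with carry):
  0555
+ 059F
  ----
  col 0: 5(5) + F(15) + 0 (carry in) = 20 → 4(4), carry out 1
  col 1: 5(5) + 9(9) + 1 (carry in) = 15 → F(15), carry out 0
  col 2: 5(5) + 5(5) + 0 (carry in) = 10 → A(10), carry out 0
  col 3: 0(0) + 0(0) + 0 (carry in) = 0 → 0(0), carry out 0
Reading digits MSB→LSB: 0AF4
Strip leading zeros: AF4
= 0xAF4


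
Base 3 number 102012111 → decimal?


Positional values (base 3):
  1 × 3^0 = 1 × 1 = 1
  1 × 3^1 = 1 × 3 = 3
  1 × 3^2 = 1 × 9 = 9
  2 × 3^3 = 2 × 27 = 54
  1 × 3^4 = 1 × 81 = 81
  0 × 3^5 = 0 × 243 = 0
  2 × 3^6 = 2 × 729 = 1458
  0 × 3^7 = 0 × 2187 = 0
  1 × 3^8 = 1 × 6561 = 6561
Sum = 1 + 3 + 9 + 54 + 81 + 0 + 1458 + 0 + 6561
= 8167


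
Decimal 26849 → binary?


Divide by 2 repeatedly:
26849 ÷ 2 = 13424 remainder 1
13424 ÷ 2 = 6712 remainder 0
6712 ÷ 2 = 3356 remainder 0
3356 ÷ 2 = 1678 remainder 0
1678 ÷ 2 = 839 remainder 0
839 ÷ 2 = 419 remainder 1
419 ÷ 2 = 209 remainder 1
209 ÷ 2 = 104 remainder 1
104 ÷ 2 = 52 remainder 0
52 ÷ 2 = 26 remainder 0
26 ÷ 2 = 13 remainder 0
13 ÷ 2 = 6 remainder 1
6 ÷ 2 = 3 remainder 0
3 ÷ 2 = 1 remainder 1
1 ÷ 2 = 0 remainder 1
Reading remainders bottom-up:
= 110100011100001


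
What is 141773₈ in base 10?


Positional values:
Position 0: 3 × 8^0 = 3
Position 1: 7 × 8^1 = 56
Position 2: 7 × 8^2 = 448
Position 3: 1 × 8^3 = 512
Position 4: 4 × 8^4 = 16384
Position 5: 1 × 8^5 = 32768
Sum = 3 + 56 + 448 + 512 + 16384 + 32768
= 50171


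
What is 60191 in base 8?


Divide by 8 repeatedly:
60191 ÷ 8 = 7523 remainder 7
7523 ÷ 8 = 940 remainder 3
940 ÷ 8 = 117 remainder 4
117 ÷ 8 = 14 remainder 5
14 ÷ 8 = 1 remainder 6
1 ÷ 8 = 0 remainder 1
Reading remainders bottom-up:
= 0o165437


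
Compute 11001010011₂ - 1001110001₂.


Align and subtract column by column (LSB to MSB, borrowing when needed):
  11001010011
- 01001110001
  -----------
  col 0: (1 - 0 borrow-in) - 1 → 1 - 1 = 0, borrow out 0
  col 1: (1 - 0 borrow-in) - 0 → 1 - 0 = 1, borrow out 0
  col 2: (0 - 0 borrow-in) - 0 → 0 - 0 = 0, borrow out 0
  col 3: (0 - 0 borrow-in) - 0 → 0 - 0 = 0, borrow out 0
  col 4: (1 - 0 borrow-in) - 1 → 1 - 1 = 0, borrow out 0
  col 5: (0 - 0 borrow-in) - 1 → borrow from next column: (0+2) - 1 = 1, borrow out 1
  col 6: (1 - 1 borrow-in) - 1 → borrow from next column: (0+2) - 1 = 1, borrow out 1
  col 7: (0 - 1 borrow-in) - 0 → borrow from next column: (-1+2) - 0 = 1, borrow out 1
  col 8: (0 - 1 borrow-in) - 0 → borrow from next column: (-1+2) - 0 = 1, borrow out 1
  col 9: (1 - 1 borrow-in) - 1 → borrow from next column: (0+2) - 1 = 1, borrow out 1
  col 10: (1 - 1 borrow-in) - 0 → 0 - 0 = 0, borrow out 0
Reading bits MSB→LSB: 01111100010
Strip leading zeros: 1111100010
= 1111100010


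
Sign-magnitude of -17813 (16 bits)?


Sign bit: 1 (negative)
Magnitude: 17813 = 100010110010101
= 1100010110010101


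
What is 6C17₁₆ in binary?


Each hex digit → 4 binary bits:
  6 = 0110
  C = 1100
  1 = 0001
  7 = 0111
Concatenate: 0110 1100 0001 0111
= 0110110000010111


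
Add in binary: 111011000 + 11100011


Align and add column by column (LSB to MSB, carry propagating):
  0111011000
+ 0011100011
  ----------
  col 0: 0 + 1 + 0 (carry in) = 1 → bit 1, carry out 0
  col 1: 0 + 1 + 0 (carry in) = 1 → bit 1, carry out 0
  col 2: 0 + 0 + 0 (carry in) = 0 → bit 0, carry out 0
  col 3: 1 + 0 + 0 (carry in) = 1 → bit 1, carry out 0
  col 4: 1 + 0 + 0 (carry in) = 1 → bit 1, carry out 0
  col 5: 0 + 1 + 0 (carry in) = 1 → bit 1, carry out 0
  col 6: 1 + 1 + 0 (carry in) = 2 → bit 0, carry out 1
  col 7: 1 + 1 + 1 (carry in) = 3 → bit 1, carry out 1
  col 8: 1 + 0 + 1 (carry in) = 2 → bit 0, carry out 1
  col 9: 0 + 0 + 1 (carry in) = 1 → bit 1, carry out 0
Reading bits MSB→LSB: 1010111011
Strip leading zeros: 1010111011
= 1010111011


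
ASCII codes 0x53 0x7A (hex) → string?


Codes (hex): 0x53 0x7A
Per-code ASCII lookup:
  0x53 = 83  (range 65-90: uppercase, 83 - 65 = 18) → 'S'
  0x7A = 122  (range 97-122: lowercase, 122 - 97 = 25) → 'z'
= 'Sz'


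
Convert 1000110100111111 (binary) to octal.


Group into 3-bit groups: 001000110100111111
  001 = 1
  000 = 0
  110 = 6
  100 = 4
  111 = 7
  111 = 7
= 0o106477


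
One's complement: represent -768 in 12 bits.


Original: 001100000000
Invert all bits:
  bit 0: 0 → 1
  bit 1: 0 → 1
  bit 2: 1 → 0
  bit 3: 1 → 0
  bit 4: 0 → 1
  bit 5: 0 → 1
  bit 6: 0 → 1
  bit 7: 0 → 1
  bit 8: 0 → 1
  bit 9: 0 → 1
  bit 10: 0 → 1
  bit 11: 0 → 1
= 110011111111


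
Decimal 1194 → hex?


Divide by 16 repeatedly:
1194 ÷ 16 = 74 remainder 10 (A)
74 ÷ 16 = 4 remainder 10 (A)
4 ÷ 16 = 0 remainder 4 (4)
Reading remainders bottom-up:
= 0x4AA


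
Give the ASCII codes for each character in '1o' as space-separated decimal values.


String: '1o'  (2 characters)
Per-character ASCII lookup:
  '1': digits start at 48: '1' = 48 + 1 = 49
  'o': lowercase starts at 97: 'o' = 97 + 14 = 111
= 49 111


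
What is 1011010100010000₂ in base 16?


Group into 4-bit nibbles: 1011010100010000
  1011 = B
  0101 = 5
  0001 = 1
  0000 = 0
= 0xB510


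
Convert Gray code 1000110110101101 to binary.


Gray code: 1000110110101101
MSB stays the same: 1
Each subsequent bit = prev_binary XOR current_gray:
  B[1] = 1 XOR 0 = 1
  B[2] = 1 XOR 0 = 1
  B[3] = 1 XOR 0 = 1
  B[4] = 1 XOR 1 = 0
  B[5] = 0 XOR 1 = 1
  B[6] = 1 XOR 0 = 1
  B[7] = 1 XOR 1 = 0
  B[8] = 0 XOR 1 = 1
  B[9] = 1 XOR 0 = 1
  B[10] = 1 XOR 1 = 0
  B[11] = 0 XOR 0 = 0
  B[12] = 0 XOR 1 = 1
  B[13] = 1 XOR 1 = 0
  B[14] = 0 XOR 0 = 0
  B[15] = 0 XOR 1 = 1
= 1111011011001001 (63177 decimal)


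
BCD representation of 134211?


Each digit → 4-bit binary:
  1 → 0001
  3 → 0011
  4 → 0100
  2 → 0010
  1 → 0001
  1 → 0001
= 0001 0011 0100 0010 0001 0001


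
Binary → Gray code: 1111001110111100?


Binary: 1111001110111100
Gray code: G = B XOR (B >> 1)
B >> 1 = 0111100111011110
1111001110111100 XOR 0111100111011110:
  1 XOR 0 = 1
  1 XOR 1 = 0
  1 XOR 1 = 0
  1 XOR 1 = 0
  0 XOR 1 = 1
  0 XOR 0 = 0
  1 XOR 0 = 1
  1 XOR 1 = 0
  1 XOR 1 = 0
  0 XOR 1 = 1
  1 XOR 0 = 1
  1 XOR 1 = 0
  1 XOR 1 = 0
  1 XOR 1 = 0
  0 XOR 1 = 1
  0 XOR 0 = 0
= 1000101001100010


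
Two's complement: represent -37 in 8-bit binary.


Original: 00100101
Step 1 - Invert all bits: 11011010
Step 2 - Add 1: 11011010 + 1
= 11011011 (represents -37)


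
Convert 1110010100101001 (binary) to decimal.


Positional values:
Bit 0: 1 × 2^0 = 1
Bit 3: 1 × 2^3 = 8
Bit 5: 1 × 2^5 = 32
Bit 8: 1 × 2^8 = 256
Bit 10: 1 × 2^10 = 1024
Bit 13: 1 × 2^13 = 8192
Bit 14: 1 × 2^14 = 16384
Bit 15: 1 × 2^15 = 32768
Sum = 1 + 8 + 32 + 256 + 1024 + 8192 + 16384 + 32768
= 58665


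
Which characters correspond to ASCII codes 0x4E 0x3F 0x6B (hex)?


Codes (hex): 0x4E 0x3F 0x6B
Per-code ASCII lookup:
  0x4E = 78  (range 65-90: uppercase, 78 - 65 = 13) → 'N'
  0x3F = 63  (special character) → '?'
  0x6B = 107  (range 97-122: lowercase, 107 - 97 = 10) → 'k'
= 'N?k'


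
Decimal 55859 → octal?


Divide by 8 repeatedly:
55859 ÷ 8 = 6982 remainder 3
6982 ÷ 8 = 872 remainder 6
872 ÷ 8 = 109 remainder 0
109 ÷ 8 = 13 remainder 5
13 ÷ 8 = 1 remainder 5
1 ÷ 8 = 0 remainder 1
Reading remainders bottom-up:
= 0o155063


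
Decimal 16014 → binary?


Divide by 2 repeatedly:
16014 ÷ 2 = 8007 remainder 0
8007 ÷ 2 = 4003 remainder 1
4003 ÷ 2 = 2001 remainder 1
2001 ÷ 2 = 1000 remainder 1
1000 ÷ 2 = 500 remainder 0
500 ÷ 2 = 250 remainder 0
250 ÷ 2 = 125 remainder 0
125 ÷ 2 = 62 remainder 1
62 ÷ 2 = 31 remainder 0
31 ÷ 2 = 15 remainder 1
15 ÷ 2 = 7 remainder 1
7 ÷ 2 = 3 remainder 1
3 ÷ 2 = 1 remainder 1
1 ÷ 2 = 0 remainder 1
Reading remainders bottom-up:
= 11111010001110


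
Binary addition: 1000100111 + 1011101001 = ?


Align and add column by column (LSB to MSB, carry propagating):
  01000100111
+ 01011101001
  -----------
  col 0: 1 + 1 + 0 (carry in) = 2 → bit 0, carry out 1
  col 1: 1 + 0 + 1 (carry in) = 2 → bit 0, carry out 1
  col 2: 1 + 0 + 1 (carry in) = 2 → bit 0, carry out 1
  col 3: 0 + 1 + 1 (carry in) = 2 → bit 0, carry out 1
  col 4: 0 + 0 + 1 (carry in) = 1 → bit 1, carry out 0
  col 5: 1 + 1 + 0 (carry in) = 2 → bit 0, carry out 1
  col 6: 0 + 1 + 1 (carry in) = 2 → bit 0, carry out 1
  col 7: 0 + 1 + 1 (carry in) = 2 → bit 0, carry out 1
  col 8: 0 + 0 + 1 (carry in) = 1 → bit 1, carry out 0
  col 9: 1 + 1 + 0 (carry in) = 2 → bit 0, carry out 1
  col 10: 0 + 0 + 1 (carry in) = 1 → bit 1, carry out 0
Reading bits MSB→LSB: 10100010000
Strip leading zeros: 10100010000
= 10100010000


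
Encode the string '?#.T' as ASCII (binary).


String: '?#.T'  (4 characters)
Per-character ASCII lookup:
  '?': special character: '?' = 63 → 111111
  '#': special character: '#' = 35 → 100011
  '.': special character: '.' = 46 → 101110
  'T': uppercase starts at 65: 'T' = 65 + 19 = 84 → 1010100
= 111111 100011 101110 1010100


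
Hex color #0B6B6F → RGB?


Hex: #0B6B6F
R = 0B₁₆ = 11
G = 6B₁₆ = 107
B = 6F₁₆ = 111
= RGB(11, 107, 111)


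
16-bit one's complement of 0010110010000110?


Original: 0010110010000110
Invert all bits:
  bit 0: 0 → 1
  bit 1: 0 → 1
  bit 2: 1 → 0
  bit 3: 0 → 1
  bit 4: 1 → 0
  bit 5: 1 → 0
  bit 6: 0 → 1
  bit 7: 0 → 1
  bit 8: 1 → 0
  bit 9: 0 → 1
  bit 10: 0 → 1
  bit 11: 0 → 1
  bit 12: 0 → 1
  bit 13: 1 → 0
  bit 14: 1 → 0
  bit 15: 0 → 1
= 1101001101111001


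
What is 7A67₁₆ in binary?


Each hex digit → 4 binary bits:
  7 = 0111
  A = 1010
  6 = 0110
  7 = 0111
Concatenate: 0111 1010 0110 0111
= 0111101001100111


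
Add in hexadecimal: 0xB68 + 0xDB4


Align and add column by column (LSB to MSB, each column mod 16 with carry):
  0B68
+ 0DB4
  ----
  col 0: 8(8) + 4(4) + 0 (carry in) = 12 → C(12), carry out 0
  col 1: 6(6) + B(11) + 0 (carry in) = 17 → 1(1), carry out 1
  col 2: B(11) + D(13) + 1 (carry in) = 25 → 9(9), carry out 1
  col 3: 0(0) + 0(0) + 1 (carry in) = 1 → 1(1), carry out 0
Reading digits MSB→LSB: 191C
Strip leading zeros: 191C
= 0x191C
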